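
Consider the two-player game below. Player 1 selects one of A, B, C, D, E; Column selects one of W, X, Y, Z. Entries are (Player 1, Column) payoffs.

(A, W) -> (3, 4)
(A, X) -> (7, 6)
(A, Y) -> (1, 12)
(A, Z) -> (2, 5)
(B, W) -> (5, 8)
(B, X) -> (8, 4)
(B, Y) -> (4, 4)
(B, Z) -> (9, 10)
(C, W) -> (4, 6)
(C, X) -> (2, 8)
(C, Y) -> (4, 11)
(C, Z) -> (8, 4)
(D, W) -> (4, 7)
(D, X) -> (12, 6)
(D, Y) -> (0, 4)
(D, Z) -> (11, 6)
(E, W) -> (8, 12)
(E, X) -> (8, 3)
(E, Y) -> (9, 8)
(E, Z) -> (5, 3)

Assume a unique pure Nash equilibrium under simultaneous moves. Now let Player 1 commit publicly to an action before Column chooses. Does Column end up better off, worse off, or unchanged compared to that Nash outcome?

worse off

Work backward from Column's decision.
- A: Column compares 4, 6, 12, 5 and picks Y; Player 1 would get 1.
- B: Column compares 8, 4, 4, 10 and picks Z; Player 1 would get 9.
- C: Column compares 6, 8, 11, 4 and picks Y; Player 1 would get 4.
- D: Column compares 7, 6, 4, 6 and picks W; Player 1 would get 4.
- E: Column compares 12, 3, 8, 3 and picks W; Player 1 would get 8.
Among 1, 9, 4, 4, 8, the best is 9 at B. Subgame-perfect outcome: (B, Z) with payoffs (9, 10).
Under simultaneous play:
Player 1's best replies: W→E; X→D; Y→E; Z→D.
Column's best replies: A→Y; B→Z; C→Y; D→W; E→W.
The unique mutual best reply is (E, W), giving (8, 12).
Column earns 10 sequentially versus 12 at the Nash outcome: worse off.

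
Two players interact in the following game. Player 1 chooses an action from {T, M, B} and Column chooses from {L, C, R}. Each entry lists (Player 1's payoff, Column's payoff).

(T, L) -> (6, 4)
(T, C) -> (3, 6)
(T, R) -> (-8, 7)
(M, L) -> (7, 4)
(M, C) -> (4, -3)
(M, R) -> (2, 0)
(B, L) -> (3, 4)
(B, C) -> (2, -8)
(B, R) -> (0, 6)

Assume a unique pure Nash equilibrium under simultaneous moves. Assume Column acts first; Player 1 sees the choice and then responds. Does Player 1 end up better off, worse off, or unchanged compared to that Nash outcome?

Player 1 best-responds to each possible Column move:
- L: BR = M, leader payoff 4.
- C: BR = M, leader payoff -3.
- R: BR = M, leader payoff 0.
Maximizing over 4, -3, 0, Column chooses L. Subgame-perfect outcome: (M, L) with payoffs (7, 4).
Under simultaneous play:
Player 1's best replies: L→M; C→M; R→M.
Column's best replies: T→R; M→L; B→R.
The unique mutual best reply is (M, L), giving (7, 4).
Player 1 earns 7 sequentially versus 7 at the Nash outcome: unchanged.

unchanged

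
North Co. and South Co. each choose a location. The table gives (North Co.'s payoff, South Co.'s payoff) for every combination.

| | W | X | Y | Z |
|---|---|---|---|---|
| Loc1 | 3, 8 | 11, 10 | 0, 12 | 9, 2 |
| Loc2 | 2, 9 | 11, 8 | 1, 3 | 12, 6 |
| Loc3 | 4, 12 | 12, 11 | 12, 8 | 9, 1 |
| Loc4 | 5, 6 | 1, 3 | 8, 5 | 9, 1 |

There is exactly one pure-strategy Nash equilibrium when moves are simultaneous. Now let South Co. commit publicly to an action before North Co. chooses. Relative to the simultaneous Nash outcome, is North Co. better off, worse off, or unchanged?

better off

Solve by backward induction (South Co. leads).
- W → North Co. plays Loc4 (best of 3, 2, 4, 5); South Co. gets 6.
- X → North Co. plays Loc3 (best of 11, 11, 12, 1); South Co. gets 11.
- Y → North Co. plays Loc3 (best of 0, 1, 12, 8); South Co. gets 8.
- Z → North Co. plays Loc2 (best of 9, 12, 9, 9); South Co. gets 6.
Among 6, 11, 8, 6, the best is 11 at X. Subgame-perfect outcome: (Loc3, X) with payoffs (12, 11).
For the simultaneous game, intersect best replies.
North Co.'s best replies: W→Loc4; X→Loc3; Y→Loc3; Z→Loc2.
South Co.'s best replies: Loc1→Y; Loc2→W; Loc3→W; Loc4→W.
Only (Loc4, W) has each player best-responding; Nash payoffs (5, 6).
North Co. earns 12 sequentially versus 5 at the Nash outcome: better off.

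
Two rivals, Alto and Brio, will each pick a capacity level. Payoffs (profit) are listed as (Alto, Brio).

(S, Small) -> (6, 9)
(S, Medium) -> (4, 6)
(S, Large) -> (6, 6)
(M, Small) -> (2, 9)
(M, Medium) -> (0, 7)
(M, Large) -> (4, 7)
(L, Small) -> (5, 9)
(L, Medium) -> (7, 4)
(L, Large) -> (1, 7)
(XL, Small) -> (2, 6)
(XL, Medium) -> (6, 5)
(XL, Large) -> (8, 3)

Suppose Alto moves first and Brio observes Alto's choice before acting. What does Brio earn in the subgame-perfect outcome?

9

Backward induction with Alto moving first.
- S → Brio plays Small (best of 9, 6, 6); Alto gets 6.
- M → Brio plays Small (best of 9, 7, 7); Alto gets 2.
- L → Brio plays Small (best of 9, 4, 7); Alto gets 5.
- XL → Brio plays Small (best of 6, 5, 3); Alto gets 2.
Maximizing over 6, 2, 5, 2, Alto chooses S. Subgame-perfect outcome: (S, Small) with payoffs (6, 9).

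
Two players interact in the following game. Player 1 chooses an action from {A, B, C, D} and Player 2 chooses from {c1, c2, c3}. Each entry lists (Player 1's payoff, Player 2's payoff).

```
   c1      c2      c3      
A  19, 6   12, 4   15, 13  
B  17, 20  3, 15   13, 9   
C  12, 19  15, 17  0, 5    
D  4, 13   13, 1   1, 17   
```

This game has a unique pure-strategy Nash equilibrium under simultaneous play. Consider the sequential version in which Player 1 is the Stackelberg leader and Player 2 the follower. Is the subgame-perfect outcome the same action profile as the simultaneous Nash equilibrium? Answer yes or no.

Work backward from Player 2's decision.
- A: BR = c3, leader payoff 15.
- B: BR = c1, leader payoff 17.
- C: BR = c1, leader payoff 12.
- D: BR = c3, leader payoff 1.
Among 15, 17, 12, 1, the best is 17 at B. Subgame-perfect outcome: (B, c1) with payoffs (17, 20).
Under simultaneous play:
Player 1's best replies: c1→A; c2→C; c3→A.
Player 2's best replies: A→c3; B→c1; C→c1; D→c3.
The unique mutual best reply is (A, c3), giving (15, 13).
Sequential outcome (B, c1) differs from the Nash profile (A, c3).

no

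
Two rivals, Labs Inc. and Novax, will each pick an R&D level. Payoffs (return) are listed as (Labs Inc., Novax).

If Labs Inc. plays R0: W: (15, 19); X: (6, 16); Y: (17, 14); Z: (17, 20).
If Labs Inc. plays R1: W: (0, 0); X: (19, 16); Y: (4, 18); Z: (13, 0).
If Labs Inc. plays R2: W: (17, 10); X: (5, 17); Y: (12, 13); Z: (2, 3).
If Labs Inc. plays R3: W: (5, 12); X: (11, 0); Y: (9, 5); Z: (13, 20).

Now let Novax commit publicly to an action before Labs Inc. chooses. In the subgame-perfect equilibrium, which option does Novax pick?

Z

Labs Inc. best-responds to each possible Novax move:
- W: BR = R2, leader payoff 10.
- X: BR = R1, leader payoff 16.
- Y: BR = R0, leader payoff 14.
- Z: BR = R0, leader payoff 20.
Novax's induced payoffs are 10, 16, 14, 20, so Novax commits to Z. Subgame-perfect outcome: (R0, Z) with payoffs (17, 20).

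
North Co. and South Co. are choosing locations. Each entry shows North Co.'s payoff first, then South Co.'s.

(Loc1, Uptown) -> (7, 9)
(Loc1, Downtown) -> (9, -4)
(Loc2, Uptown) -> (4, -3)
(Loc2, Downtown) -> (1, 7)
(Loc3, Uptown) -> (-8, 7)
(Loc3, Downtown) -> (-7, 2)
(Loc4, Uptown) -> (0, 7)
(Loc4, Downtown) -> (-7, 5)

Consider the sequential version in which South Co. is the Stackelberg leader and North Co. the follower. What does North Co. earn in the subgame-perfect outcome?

North Co. best-responds to each possible South Co. move:
- Uptown: BR = Loc1, leader payoff 9.
- Downtown: BR = Loc1, leader payoff -4.
Maximizing over 9, -4, South Co. chooses Uptown. Subgame-perfect outcome: (Loc1, Uptown) with payoffs (7, 9).

7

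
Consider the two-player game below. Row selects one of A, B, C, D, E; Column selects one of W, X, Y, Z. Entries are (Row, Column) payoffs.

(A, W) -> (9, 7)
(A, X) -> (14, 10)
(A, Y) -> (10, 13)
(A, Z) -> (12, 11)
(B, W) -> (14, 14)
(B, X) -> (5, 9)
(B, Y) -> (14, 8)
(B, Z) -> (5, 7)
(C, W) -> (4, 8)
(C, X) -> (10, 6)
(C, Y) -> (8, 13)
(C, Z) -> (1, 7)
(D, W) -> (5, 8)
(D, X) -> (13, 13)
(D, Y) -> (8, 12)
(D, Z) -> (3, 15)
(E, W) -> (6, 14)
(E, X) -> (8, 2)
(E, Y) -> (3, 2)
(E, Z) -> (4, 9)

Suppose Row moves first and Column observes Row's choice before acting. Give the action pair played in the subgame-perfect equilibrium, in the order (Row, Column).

(B, W)

Backward induction with Row moving first.
- A → Column plays Y (best of 7, 10, 13, 11); Row gets 10.
- B → Column plays W (best of 14, 9, 8, 7); Row gets 14.
- C → Column plays Y (best of 8, 6, 13, 7); Row gets 8.
- D → Column plays Z (best of 8, 13, 12, 15); Row gets 3.
- E → Column plays W (best of 14, 2, 2, 9); Row gets 6.
Among 10, 14, 8, 3, 6, the best is 14 at B. Subgame-perfect outcome: (B, W) with payoffs (14, 14).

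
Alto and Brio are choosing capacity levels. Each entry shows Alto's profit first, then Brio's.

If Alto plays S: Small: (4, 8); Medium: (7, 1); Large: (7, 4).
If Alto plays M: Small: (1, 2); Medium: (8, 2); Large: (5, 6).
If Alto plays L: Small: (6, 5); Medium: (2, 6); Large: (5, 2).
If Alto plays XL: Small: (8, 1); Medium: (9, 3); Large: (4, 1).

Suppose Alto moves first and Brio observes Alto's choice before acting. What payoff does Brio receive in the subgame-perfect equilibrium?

3

Work backward from Brio's decision.
- S: BR = Small, leader payoff 4.
- M: BR = Large, leader payoff 5.
- L: BR = Medium, leader payoff 2.
- XL: BR = Medium, leader payoff 9.
Maximizing over 4, 5, 2, 9, Alto chooses XL. Subgame-perfect outcome: (XL, Medium) with payoffs (9, 3).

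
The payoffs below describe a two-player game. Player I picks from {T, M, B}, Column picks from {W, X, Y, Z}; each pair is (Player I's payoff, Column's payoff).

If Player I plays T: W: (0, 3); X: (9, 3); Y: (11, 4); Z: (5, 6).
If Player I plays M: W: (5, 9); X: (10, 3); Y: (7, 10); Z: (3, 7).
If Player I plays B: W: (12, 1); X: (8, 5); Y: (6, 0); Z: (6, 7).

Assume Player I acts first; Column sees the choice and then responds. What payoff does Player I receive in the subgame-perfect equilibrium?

7

Work backward from Column's decision.
- T → Column plays Z (best of 3, 3, 4, 6); Player I gets 5.
- M → Column plays Y (best of 9, 3, 10, 7); Player I gets 7.
- B → Column plays Z (best of 1, 5, 0, 7); Player I gets 6.
Player I's induced payoffs are 5, 7, 6, so Player I commits to M. Subgame-perfect outcome: (M, Y) with payoffs (7, 10).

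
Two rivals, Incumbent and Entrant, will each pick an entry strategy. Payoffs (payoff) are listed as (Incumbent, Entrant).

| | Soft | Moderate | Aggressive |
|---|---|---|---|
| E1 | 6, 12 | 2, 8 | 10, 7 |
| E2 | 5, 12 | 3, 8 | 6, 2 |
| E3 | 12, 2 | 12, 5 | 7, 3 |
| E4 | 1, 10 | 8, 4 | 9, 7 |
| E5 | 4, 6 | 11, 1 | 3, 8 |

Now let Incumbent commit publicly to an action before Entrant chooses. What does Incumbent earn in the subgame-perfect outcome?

12

Backward induction with Incumbent moving first.
- E1: Entrant compares 12, 8, 7 and picks Soft; Incumbent would get 6.
- E2: Entrant compares 12, 8, 2 and picks Soft; Incumbent would get 5.
- E3: Entrant compares 2, 5, 3 and picks Moderate; Incumbent would get 12.
- E4: Entrant compares 10, 4, 7 and picks Soft; Incumbent would get 1.
- E5: Entrant compares 6, 1, 8 and picks Aggressive; Incumbent would get 3.
Maximizing over 6, 5, 12, 1, 3, Incumbent chooses E3. Subgame-perfect outcome: (E3, Moderate) with payoffs (12, 5).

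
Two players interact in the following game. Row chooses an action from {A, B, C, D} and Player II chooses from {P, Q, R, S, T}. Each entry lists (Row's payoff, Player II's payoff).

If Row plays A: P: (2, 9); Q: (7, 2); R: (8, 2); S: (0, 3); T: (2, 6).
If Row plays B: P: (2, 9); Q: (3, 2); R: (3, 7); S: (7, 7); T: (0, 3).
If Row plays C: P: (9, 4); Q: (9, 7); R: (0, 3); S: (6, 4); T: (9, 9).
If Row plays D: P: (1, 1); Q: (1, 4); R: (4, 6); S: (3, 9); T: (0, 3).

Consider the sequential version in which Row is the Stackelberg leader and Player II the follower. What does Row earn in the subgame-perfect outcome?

9

Solve by backward induction (Row leads).
- A: BR = P, leader payoff 2.
- B: BR = P, leader payoff 2.
- C: BR = T, leader payoff 9.
- D: BR = S, leader payoff 3.
Maximizing over 2, 2, 9, 3, Row chooses C. Subgame-perfect outcome: (C, T) with payoffs (9, 9).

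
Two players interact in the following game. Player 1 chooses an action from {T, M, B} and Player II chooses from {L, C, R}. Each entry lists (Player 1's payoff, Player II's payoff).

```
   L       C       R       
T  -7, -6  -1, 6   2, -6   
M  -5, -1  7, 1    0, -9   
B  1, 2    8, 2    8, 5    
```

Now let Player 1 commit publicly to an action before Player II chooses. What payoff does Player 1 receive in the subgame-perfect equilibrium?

8

Work backward from Player II's decision.
- T → Player II plays C (best of -6, 6, -6); Player 1 gets -1.
- M → Player II plays C (best of -1, 1, -9); Player 1 gets 7.
- B → Player II plays R (best of 2, 2, 5); Player 1 gets 8.
Player 1's induced payoffs are -1, 7, 8, so Player 1 commits to B. Subgame-perfect outcome: (B, R) with payoffs (8, 5).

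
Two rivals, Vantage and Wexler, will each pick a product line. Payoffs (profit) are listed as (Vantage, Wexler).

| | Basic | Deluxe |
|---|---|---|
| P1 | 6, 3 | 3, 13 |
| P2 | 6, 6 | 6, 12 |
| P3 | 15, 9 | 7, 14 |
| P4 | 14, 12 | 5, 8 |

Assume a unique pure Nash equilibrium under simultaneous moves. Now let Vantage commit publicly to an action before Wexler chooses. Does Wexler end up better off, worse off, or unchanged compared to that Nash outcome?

worse off

Work backward from Wexler's decision.
- P1 → Wexler plays Deluxe (best of 3, 13); Vantage gets 3.
- P2 → Wexler plays Deluxe (best of 6, 12); Vantage gets 6.
- P3 → Wexler plays Deluxe (best of 9, 14); Vantage gets 7.
- P4 → Wexler plays Basic (best of 12, 8); Vantage gets 14.
Vantage's induced payoffs are 3, 6, 7, 14, so Vantage commits to P4. Subgame-perfect outcome: (P4, Basic) with payoffs (14, 12).
Now find the simultaneous Nash equilibrium.
Vantage's best replies: Basic→P3; Deluxe→P3.
Wexler's best replies: P1→Deluxe; P2→Deluxe; P3→Deluxe; P4→Basic.
Only (P3, Deluxe) has each player best-responding; Nash payoffs (7, 14).
Wexler earns 12 sequentially versus 14 at the Nash outcome: worse off.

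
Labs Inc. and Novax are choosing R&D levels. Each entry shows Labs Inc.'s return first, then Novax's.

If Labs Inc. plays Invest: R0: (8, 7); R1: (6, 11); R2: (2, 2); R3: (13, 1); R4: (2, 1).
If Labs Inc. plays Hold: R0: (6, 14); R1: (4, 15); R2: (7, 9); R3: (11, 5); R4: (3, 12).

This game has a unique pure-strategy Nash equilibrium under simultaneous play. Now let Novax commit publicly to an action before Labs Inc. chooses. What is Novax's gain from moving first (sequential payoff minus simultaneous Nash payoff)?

Work backward from Labs Inc.'s decision.
- R0: Labs Inc. compares 8, 6 and picks Invest; Novax would get 7.
- R1: Labs Inc. compares 6, 4 and picks Invest; Novax would get 11.
- R2: Labs Inc. compares 2, 7 and picks Hold; Novax would get 9.
- R3: Labs Inc. compares 13, 11 and picks Invest; Novax would get 1.
- R4: Labs Inc. compares 2, 3 and picks Hold; Novax would get 12.
Novax's induced payoffs are 7, 11, 9, 1, 12, so Novax commits to R4. Subgame-perfect outcome: (Hold, R4) with payoffs (3, 12).
Under simultaneous play:
Labs Inc.'s best replies: R0→Invest; R1→Invest; R2→Hold; R3→Invest; R4→Hold.
Novax's best replies: Invest→R1; Hold→R1.
The unique mutual best reply is (Invest, R1), giving (6, 11).
Novax's commitment gain: 12 − 11 = 1.

1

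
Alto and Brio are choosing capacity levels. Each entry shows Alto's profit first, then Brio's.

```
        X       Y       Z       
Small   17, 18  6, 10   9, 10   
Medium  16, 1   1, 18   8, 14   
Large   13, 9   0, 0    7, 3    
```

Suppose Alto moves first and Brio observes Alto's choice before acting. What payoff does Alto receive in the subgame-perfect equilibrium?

17

Brio best-responds to each possible Alto move:
- Small: Brio compares 18, 10, 10 and picks X; Alto would get 17.
- Medium: Brio compares 1, 18, 14 and picks Y; Alto would get 1.
- Large: Brio compares 9, 0, 3 and picks X; Alto would get 13.
Among 17, 1, 13, the best is 17 at Small. Subgame-perfect outcome: (Small, X) with payoffs (17, 18).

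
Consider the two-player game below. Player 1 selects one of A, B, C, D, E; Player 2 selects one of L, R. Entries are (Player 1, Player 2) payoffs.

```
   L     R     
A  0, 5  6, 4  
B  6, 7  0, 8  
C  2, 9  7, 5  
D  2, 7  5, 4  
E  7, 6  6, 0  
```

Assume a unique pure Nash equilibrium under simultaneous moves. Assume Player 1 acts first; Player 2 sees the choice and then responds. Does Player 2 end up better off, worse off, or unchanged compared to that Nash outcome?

Solve by backward induction (Player 1 leads).
- A: Player 2 compares 5, 4 and picks L; Player 1 would get 0.
- B: Player 2 compares 7, 8 and picks R; Player 1 would get 0.
- C: Player 2 compares 9, 5 and picks L; Player 1 would get 2.
- D: Player 2 compares 7, 4 and picks L; Player 1 would get 2.
- E: Player 2 compares 6, 0 and picks L; Player 1 would get 7.
Player 1's induced payoffs are 0, 0, 2, 2, 7, so Player 1 commits to E. Subgame-perfect outcome: (E, L) with payoffs (7, 6).
Now find the simultaneous Nash equilibrium.
Player 1's best replies: L→E; R→C.
Player 2's best replies: A→L; B→R; C→L; D→L; E→L.
The unique mutual best reply is (E, L), giving (7, 6).
Player 2 earns 6 sequentially versus 6 at the Nash outcome: unchanged.

unchanged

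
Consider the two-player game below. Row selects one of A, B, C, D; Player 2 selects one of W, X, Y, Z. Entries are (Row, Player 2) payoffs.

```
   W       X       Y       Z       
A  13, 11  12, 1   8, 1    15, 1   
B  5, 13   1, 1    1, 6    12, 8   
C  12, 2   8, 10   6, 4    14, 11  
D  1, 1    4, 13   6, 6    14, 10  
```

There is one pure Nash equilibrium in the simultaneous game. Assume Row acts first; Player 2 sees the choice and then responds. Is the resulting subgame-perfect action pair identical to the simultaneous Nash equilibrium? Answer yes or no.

Backward induction with Row moving first.
- A → Player 2 plays W (best of 11, 1, 1, 1); Row gets 13.
- B → Player 2 plays W (best of 13, 1, 6, 8); Row gets 5.
- C → Player 2 plays Z (best of 2, 10, 4, 11); Row gets 14.
- D → Player 2 plays X (best of 1, 13, 6, 10); Row gets 4.
Among 13, 5, 14, 4, the best is 14 at C. Subgame-perfect outcome: (C, Z) with payoffs (14, 11).
Now find the simultaneous Nash equilibrium.
Row's best replies: W→A; X→A; Y→A; Z→A.
Player 2's best replies: A→W; B→W; C→Z; D→X.
Only (A, W) has each player best-responding; Nash payoffs (13, 11).
Sequential outcome (C, Z) differs from the Nash profile (A, W).

no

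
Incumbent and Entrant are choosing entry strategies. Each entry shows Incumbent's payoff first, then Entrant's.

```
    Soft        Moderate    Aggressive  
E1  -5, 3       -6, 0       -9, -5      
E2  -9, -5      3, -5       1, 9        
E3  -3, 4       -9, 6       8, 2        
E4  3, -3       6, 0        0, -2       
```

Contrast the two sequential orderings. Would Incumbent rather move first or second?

second

If Incumbent leads: Entrant's best replies are E1→Soft, E2→Aggressive, E3→Moderate, E4→Moderate; Incumbent's induced payoffs -5, 1, -9, 6; outcome (E4, Moderate), payoffs (6, 0).
If Entrant leads: Incumbent's best replies are Soft→E4, Moderate→E4, Aggressive→E3; Entrant's induced payoffs -3, 0, 2; outcome (E3, Aggressive), payoffs (8, 2).
Incumbent gets 6 moving first and 8 moving second, so Incumbent prefers to move second.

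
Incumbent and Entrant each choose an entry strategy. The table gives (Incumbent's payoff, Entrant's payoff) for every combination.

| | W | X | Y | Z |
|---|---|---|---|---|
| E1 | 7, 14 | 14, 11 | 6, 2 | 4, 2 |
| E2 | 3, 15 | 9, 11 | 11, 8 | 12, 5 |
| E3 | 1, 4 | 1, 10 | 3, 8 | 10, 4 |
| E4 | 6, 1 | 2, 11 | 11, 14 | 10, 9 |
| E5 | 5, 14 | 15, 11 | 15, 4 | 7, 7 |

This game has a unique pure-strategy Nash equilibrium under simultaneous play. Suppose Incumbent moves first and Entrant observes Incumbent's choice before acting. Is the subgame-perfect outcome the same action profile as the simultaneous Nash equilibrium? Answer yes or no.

no

Solve by backward induction (Incumbent leads).
- E1 → Entrant plays W (best of 14, 11, 2, 2); Incumbent gets 7.
- E2 → Entrant plays W (best of 15, 11, 8, 5); Incumbent gets 3.
- E3 → Entrant plays X (best of 4, 10, 8, 4); Incumbent gets 1.
- E4 → Entrant plays Y (best of 1, 11, 14, 9); Incumbent gets 11.
- E5 → Entrant plays W (best of 14, 11, 4, 7); Incumbent gets 5.
Incumbent's induced payoffs are 7, 3, 1, 11, 5, so Incumbent commits to E4. Subgame-perfect outcome: (E4, Y) with payoffs (11, 14).
For the simultaneous game, intersect best replies.
Incumbent's best replies: W→E1; X→E5; Y→E5; Z→E2.
Entrant's best replies: E1→W; E2→W; E3→X; E4→Y; E5→W.
Only (E1, W) has each player best-responding; Nash payoffs (7, 14).
Sequential outcome (E4, Y) differs from the Nash profile (E1, W).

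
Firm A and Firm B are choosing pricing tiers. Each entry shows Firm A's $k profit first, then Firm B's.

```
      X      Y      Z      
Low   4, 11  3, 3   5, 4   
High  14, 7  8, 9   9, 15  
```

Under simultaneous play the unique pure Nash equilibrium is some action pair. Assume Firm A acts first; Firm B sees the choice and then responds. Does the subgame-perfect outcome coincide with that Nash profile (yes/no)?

Backward induction with Firm A moving first.
- Low → Firm B plays X (best of 11, 3, 4); Firm A gets 4.
- High → Firm B plays Z (best of 7, 9, 15); Firm A gets 9.
Firm A's induced payoffs are 4, 9, so Firm A commits to High. Subgame-perfect outcome: (High, Z) with payoffs (9, 15).
For the simultaneous game, intersect best replies.
Firm A's best replies: X→High; Y→High; Z→High.
Firm B's best replies: Low→X; High→Z.
Only (High, Z) has each player best-responding; Nash payoffs (9, 15).
Sequential outcome (High, Z) coincides with the Nash profile (High, Z).

yes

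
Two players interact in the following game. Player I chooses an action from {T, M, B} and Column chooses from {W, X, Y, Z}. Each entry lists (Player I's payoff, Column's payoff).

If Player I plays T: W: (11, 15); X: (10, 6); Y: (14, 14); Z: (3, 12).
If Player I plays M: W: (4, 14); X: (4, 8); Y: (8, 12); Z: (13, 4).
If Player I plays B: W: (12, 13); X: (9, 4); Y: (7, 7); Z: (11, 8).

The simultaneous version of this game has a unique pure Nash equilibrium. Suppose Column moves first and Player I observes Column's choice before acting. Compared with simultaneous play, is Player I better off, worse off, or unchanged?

better off

Player I best-responds to each possible Column move:
- W: BR = B, leader payoff 13.
- X: BR = T, leader payoff 6.
- Y: BR = T, leader payoff 14.
- Z: BR = M, leader payoff 4.
Among 13, 6, 14, 4, the best is 14 at Y. Subgame-perfect outcome: (T, Y) with payoffs (14, 14).
Under simultaneous play:
Player I's best replies: W→B; X→T; Y→T; Z→M.
Column's best replies: T→W; M→W; B→W.
Only (B, W) has each player best-responding; Nash payoffs (12, 13).
Player I earns 14 sequentially versus 12 at the Nash outcome: better off.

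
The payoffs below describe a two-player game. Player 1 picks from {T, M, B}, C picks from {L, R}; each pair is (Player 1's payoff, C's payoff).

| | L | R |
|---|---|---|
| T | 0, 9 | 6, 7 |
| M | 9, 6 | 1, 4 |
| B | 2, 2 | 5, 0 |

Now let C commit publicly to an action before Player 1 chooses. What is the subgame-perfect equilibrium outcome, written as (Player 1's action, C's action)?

Backward induction with C moving first.
- L: Player 1 compares 0, 9, 2 and picks M; C would get 6.
- R: Player 1 compares 6, 1, 5 and picks T; C would get 7.
C's induced payoffs are 6, 7, so C commits to R. Subgame-perfect outcome: (T, R) with payoffs (6, 7).

(T, R)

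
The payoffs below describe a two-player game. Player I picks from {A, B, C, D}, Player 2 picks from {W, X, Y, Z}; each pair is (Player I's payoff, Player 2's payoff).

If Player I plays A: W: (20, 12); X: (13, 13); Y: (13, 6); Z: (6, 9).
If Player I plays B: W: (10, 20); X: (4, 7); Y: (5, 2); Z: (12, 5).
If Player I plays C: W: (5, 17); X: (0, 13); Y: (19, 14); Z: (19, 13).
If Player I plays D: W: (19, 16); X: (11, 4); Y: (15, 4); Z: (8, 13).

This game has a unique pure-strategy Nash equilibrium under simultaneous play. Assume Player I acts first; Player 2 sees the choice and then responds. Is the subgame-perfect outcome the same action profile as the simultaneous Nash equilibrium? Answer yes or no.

Solve by backward induction (Player I leads).
- A: Player 2 compares 12, 13, 6, 9 and picks X; Player I would get 13.
- B: Player 2 compares 20, 7, 2, 5 and picks W; Player I would get 10.
- C: Player 2 compares 17, 13, 14, 13 and picks W; Player I would get 5.
- D: Player 2 compares 16, 4, 4, 13 and picks W; Player I would get 19.
Player I's induced payoffs are 13, 10, 5, 19, so Player I commits to D. Subgame-perfect outcome: (D, W) with payoffs (19, 16).
Under simultaneous play:
Player I's best replies: W→A; X→A; Y→C; Z→C.
Player 2's best replies: A→X; B→W; C→W; D→W.
The unique mutual best reply is (A, X), giving (13, 13).
Sequential outcome (D, W) differs from the Nash profile (A, X).

no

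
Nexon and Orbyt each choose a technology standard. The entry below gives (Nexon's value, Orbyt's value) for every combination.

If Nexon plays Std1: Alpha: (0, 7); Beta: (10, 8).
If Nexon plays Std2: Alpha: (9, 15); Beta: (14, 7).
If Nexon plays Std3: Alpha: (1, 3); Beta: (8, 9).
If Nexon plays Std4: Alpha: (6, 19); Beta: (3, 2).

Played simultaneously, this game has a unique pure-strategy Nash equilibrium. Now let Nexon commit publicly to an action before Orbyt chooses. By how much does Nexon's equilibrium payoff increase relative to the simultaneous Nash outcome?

Solve by backward induction (Nexon leads).
- Std1: BR = Beta, leader payoff 10.
- Std2: BR = Alpha, leader payoff 9.
- Std3: BR = Beta, leader payoff 8.
- Std4: BR = Alpha, leader payoff 6.
Nexon's induced payoffs are 10, 9, 8, 6, so Nexon commits to Std1. Subgame-perfect outcome: (Std1, Beta) with payoffs (10, 8).
For the simultaneous game, intersect best replies.
Nexon's best replies: Alpha→Std2; Beta→Std2.
Orbyt's best replies: Std1→Beta; Std2→Alpha; Std3→Beta; Std4→Alpha.
The unique mutual best reply is (Std2, Alpha), giving (9, 15).
Nexon's commitment gain: 10 − 9 = 1.

1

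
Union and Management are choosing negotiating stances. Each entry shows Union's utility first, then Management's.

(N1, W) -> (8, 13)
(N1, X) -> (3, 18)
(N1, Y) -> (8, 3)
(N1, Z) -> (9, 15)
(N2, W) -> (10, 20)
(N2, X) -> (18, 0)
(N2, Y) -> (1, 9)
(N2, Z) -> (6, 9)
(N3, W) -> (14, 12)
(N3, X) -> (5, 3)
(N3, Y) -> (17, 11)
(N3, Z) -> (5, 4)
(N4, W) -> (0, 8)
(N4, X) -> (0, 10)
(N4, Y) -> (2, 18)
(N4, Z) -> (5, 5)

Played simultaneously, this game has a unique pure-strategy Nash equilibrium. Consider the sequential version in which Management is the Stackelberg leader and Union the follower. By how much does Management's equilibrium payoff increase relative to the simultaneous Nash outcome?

Solve by backward induction (Management leads).
- W: BR = N3, leader payoff 12.
- X: BR = N2, leader payoff 0.
- Y: BR = N3, leader payoff 11.
- Z: BR = N1, leader payoff 15.
Among 12, 0, 11, 15, the best is 15 at Z. Subgame-perfect outcome: (N1, Z) with payoffs (9, 15).
For the simultaneous game, intersect best replies.
Union's best replies: W→N3; X→N2; Y→N3; Z→N1.
Management's best replies: N1→X; N2→W; N3→W; N4→Y.
Only (N3, W) has each player best-responding; Nash payoffs (14, 12).
Management's commitment gain: 15 − 12 = 3.

3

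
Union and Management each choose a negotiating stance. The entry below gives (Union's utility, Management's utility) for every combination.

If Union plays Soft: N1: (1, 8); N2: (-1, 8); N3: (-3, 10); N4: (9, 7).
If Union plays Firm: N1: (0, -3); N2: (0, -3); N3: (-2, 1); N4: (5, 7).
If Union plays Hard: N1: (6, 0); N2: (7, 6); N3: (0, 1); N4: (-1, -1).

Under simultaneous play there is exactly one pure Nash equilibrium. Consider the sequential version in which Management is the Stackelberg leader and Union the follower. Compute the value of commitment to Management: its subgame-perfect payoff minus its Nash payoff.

1

Work backward from Union's decision.
- N1 → Union plays Hard (best of 1, 0, 6); Management gets 0.
- N2 → Union plays Hard (best of -1, 0, 7); Management gets 6.
- N3 → Union plays Hard (best of -3, -2, 0); Management gets 1.
- N4 → Union plays Soft (best of 9, 5, -1); Management gets 7.
Maximizing over 0, 6, 1, 7, Management chooses N4. Subgame-perfect outcome: (Soft, N4) with payoffs (9, 7).
Under simultaneous play:
Union's best replies: N1→Hard; N2→Hard; N3→Hard; N4→Soft.
Management's best replies: Soft→N3; Firm→N4; Hard→N2.
Only (Hard, N2) has each player best-responding; Nash payoffs (7, 6).
Management's commitment gain: 7 − 6 = 1.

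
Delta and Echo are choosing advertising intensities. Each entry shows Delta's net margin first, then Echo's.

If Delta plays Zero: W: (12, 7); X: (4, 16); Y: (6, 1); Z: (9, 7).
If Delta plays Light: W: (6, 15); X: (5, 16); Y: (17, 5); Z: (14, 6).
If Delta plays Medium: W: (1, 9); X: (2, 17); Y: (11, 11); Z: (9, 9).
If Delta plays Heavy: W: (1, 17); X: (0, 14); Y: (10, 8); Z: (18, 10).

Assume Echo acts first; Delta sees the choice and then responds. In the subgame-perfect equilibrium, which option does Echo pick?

X

Work backward from Delta's decision.
- W → Delta plays Zero (best of 12, 6, 1, 1); Echo gets 7.
- X → Delta plays Light (best of 4, 5, 2, 0); Echo gets 16.
- Y → Delta plays Light (best of 6, 17, 11, 10); Echo gets 5.
- Z → Delta plays Heavy (best of 9, 14, 9, 18); Echo gets 10.
Echo's induced payoffs are 7, 16, 5, 10, so Echo commits to X. Subgame-perfect outcome: (Light, X) with payoffs (5, 16).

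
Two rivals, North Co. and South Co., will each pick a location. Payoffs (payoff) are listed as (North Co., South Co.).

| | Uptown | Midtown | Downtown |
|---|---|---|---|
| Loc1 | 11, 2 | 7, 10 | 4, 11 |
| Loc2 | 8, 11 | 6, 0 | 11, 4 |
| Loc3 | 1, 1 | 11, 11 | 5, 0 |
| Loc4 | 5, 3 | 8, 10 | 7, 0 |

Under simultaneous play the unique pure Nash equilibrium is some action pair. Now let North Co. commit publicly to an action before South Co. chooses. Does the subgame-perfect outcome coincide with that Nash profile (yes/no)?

Solve by backward induction (North Co. leads).
- Loc1: South Co. compares 2, 10, 11 and picks Downtown; North Co. would get 4.
- Loc2: South Co. compares 11, 0, 4 and picks Uptown; North Co. would get 8.
- Loc3: South Co. compares 1, 11, 0 and picks Midtown; North Co. would get 11.
- Loc4: South Co. compares 3, 10, 0 and picks Midtown; North Co. would get 8.
North Co.'s induced payoffs are 4, 8, 11, 8, so North Co. commits to Loc3. Subgame-perfect outcome: (Loc3, Midtown) with payoffs (11, 11).
Now find the simultaneous Nash equilibrium.
North Co.'s best replies: Uptown→Loc1; Midtown→Loc3; Downtown→Loc2.
South Co.'s best replies: Loc1→Downtown; Loc2→Uptown; Loc3→Midtown; Loc4→Midtown.
The unique mutual best reply is (Loc3, Midtown), giving (11, 11).
Sequential outcome (Loc3, Midtown) coincides with the Nash profile (Loc3, Midtown).

yes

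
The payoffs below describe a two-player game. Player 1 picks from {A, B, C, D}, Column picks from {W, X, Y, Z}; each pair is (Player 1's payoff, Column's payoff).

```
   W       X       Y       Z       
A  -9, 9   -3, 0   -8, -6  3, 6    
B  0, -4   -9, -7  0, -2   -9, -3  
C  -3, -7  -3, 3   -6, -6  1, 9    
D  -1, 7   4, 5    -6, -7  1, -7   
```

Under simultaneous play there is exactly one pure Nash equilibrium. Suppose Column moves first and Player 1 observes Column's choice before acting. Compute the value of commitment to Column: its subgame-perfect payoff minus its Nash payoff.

8

Player 1 best-responds to each possible Column move:
- W → Player 1 plays B (best of -9, 0, -3, -1); Column gets -4.
- X → Player 1 plays D (best of -3, -9, -3, 4); Column gets 5.
- Y → Player 1 plays B (best of -8, 0, -6, -6); Column gets -2.
- Z → Player 1 plays A (best of 3, -9, 1, 1); Column gets 6.
Maximizing over -4, 5, -2, 6, Column chooses Z. Subgame-perfect outcome: (A, Z) with payoffs (3, 6).
For the simultaneous game, intersect best replies.
Player 1's best replies: W→B; X→D; Y→B; Z→A.
Column's best replies: A→W; B→Y; C→Z; D→W.
The unique mutual best reply is (B, Y), giving (0, -2).
Column's commitment gain: 6 − -2 = 8.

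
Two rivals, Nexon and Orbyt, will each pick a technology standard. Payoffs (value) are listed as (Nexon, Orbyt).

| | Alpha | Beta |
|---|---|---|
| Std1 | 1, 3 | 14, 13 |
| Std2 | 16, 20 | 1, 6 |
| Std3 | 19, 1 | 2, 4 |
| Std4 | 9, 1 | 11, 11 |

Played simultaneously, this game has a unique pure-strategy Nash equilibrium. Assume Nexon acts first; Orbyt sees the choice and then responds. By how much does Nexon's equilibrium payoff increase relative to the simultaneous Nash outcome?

2

Solve by backward induction (Nexon leads).
- Std1: Orbyt compares 3, 13 and picks Beta; Nexon would get 14.
- Std2: Orbyt compares 20, 6 and picks Alpha; Nexon would get 16.
- Std3: Orbyt compares 1, 4 and picks Beta; Nexon would get 2.
- Std4: Orbyt compares 1, 11 and picks Beta; Nexon would get 11.
Nexon's induced payoffs are 14, 16, 2, 11, so Nexon commits to Std2. Subgame-perfect outcome: (Std2, Alpha) with payoffs (16, 20).
For the simultaneous game, intersect best replies.
Nexon's best replies: Alpha→Std3; Beta→Std1.
Orbyt's best replies: Std1→Beta; Std2→Alpha; Std3→Beta; Std4→Beta.
The unique mutual best reply is (Std1, Beta), giving (14, 13).
Nexon's commitment gain: 16 − 14 = 2.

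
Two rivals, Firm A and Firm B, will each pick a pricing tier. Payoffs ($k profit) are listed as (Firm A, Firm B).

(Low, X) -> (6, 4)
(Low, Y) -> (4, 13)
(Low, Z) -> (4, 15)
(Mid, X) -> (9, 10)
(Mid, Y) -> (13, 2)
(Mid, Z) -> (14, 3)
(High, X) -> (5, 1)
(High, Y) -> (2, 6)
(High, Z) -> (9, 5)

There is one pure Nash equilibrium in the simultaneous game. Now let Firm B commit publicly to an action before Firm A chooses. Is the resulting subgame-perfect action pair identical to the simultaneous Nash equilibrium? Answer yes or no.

Work backward from Firm A's decision.
- X: BR = Mid, leader payoff 10.
- Y: BR = Mid, leader payoff 2.
- Z: BR = Mid, leader payoff 3.
Among 10, 2, 3, the best is 10 at X. Subgame-perfect outcome: (Mid, X) with payoffs (9, 10).
Now find the simultaneous Nash equilibrium.
Firm A's best replies: X→Mid; Y→Mid; Z→Mid.
Firm B's best replies: Low→Z; Mid→X; High→Y.
Only (Mid, X) has each player best-responding; Nash payoffs (9, 10).
Sequential outcome (Mid, X) coincides with the Nash profile (Mid, X).

yes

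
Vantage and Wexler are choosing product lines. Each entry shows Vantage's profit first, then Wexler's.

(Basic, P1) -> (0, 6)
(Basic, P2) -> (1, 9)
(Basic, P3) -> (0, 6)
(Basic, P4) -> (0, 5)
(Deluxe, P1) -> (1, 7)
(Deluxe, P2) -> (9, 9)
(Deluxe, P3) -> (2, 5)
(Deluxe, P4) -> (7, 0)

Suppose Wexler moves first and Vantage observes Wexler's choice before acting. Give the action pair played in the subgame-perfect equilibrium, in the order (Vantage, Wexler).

(Deluxe, P2)

Solve by backward induction (Wexler leads).
- P1: Vantage compares 0, 1 and picks Deluxe; Wexler would get 7.
- P2: Vantage compares 1, 9 and picks Deluxe; Wexler would get 9.
- P3: Vantage compares 0, 2 and picks Deluxe; Wexler would get 5.
- P4: Vantage compares 0, 7 and picks Deluxe; Wexler would get 0.
Among 7, 9, 5, 0, the best is 9 at P2. Subgame-perfect outcome: (Deluxe, P2) with payoffs (9, 9).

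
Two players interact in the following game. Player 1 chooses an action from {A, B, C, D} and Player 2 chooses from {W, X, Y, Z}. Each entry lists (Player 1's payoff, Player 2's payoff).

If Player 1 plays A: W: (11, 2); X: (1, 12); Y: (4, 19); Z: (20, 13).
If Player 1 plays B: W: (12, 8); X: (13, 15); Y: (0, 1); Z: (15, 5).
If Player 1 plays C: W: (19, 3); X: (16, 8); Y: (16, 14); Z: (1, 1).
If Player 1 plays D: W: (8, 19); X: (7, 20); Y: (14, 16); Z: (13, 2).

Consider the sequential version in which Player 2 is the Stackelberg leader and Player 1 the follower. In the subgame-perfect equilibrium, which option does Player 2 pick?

Player 1 best-responds to each possible Player 2 move:
- W: Player 1 compares 11, 12, 19, 8 and picks C; Player 2 would get 3.
- X: Player 1 compares 1, 13, 16, 7 and picks C; Player 2 would get 8.
- Y: Player 1 compares 4, 0, 16, 14 and picks C; Player 2 would get 14.
- Z: Player 1 compares 20, 15, 1, 13 and picks A; Player 2 would get 13.
Player 2's induced payoffs are 3, 8, 14, 13, so Player 2 commits to Y. Subgame-perfect outcome: (C, Y) with payoffs (16, 14).

Y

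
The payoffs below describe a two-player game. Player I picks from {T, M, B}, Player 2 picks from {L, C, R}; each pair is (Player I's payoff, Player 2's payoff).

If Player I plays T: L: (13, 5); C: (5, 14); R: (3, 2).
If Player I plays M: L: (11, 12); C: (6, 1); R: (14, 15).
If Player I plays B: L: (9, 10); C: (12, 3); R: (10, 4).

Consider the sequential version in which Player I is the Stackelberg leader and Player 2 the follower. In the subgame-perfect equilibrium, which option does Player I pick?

M

Backward induction with Player I moving first.
- T: BR = C, leader payoff 5.
- M: BR = R, leader payoff 14.
- B: BR = L, leader payoff 9.
Player I's induced payoffs are 5, 14, 9, so Player I commits to M. Subgame-perfect outcome: (M, R) with payoffs (14, 15).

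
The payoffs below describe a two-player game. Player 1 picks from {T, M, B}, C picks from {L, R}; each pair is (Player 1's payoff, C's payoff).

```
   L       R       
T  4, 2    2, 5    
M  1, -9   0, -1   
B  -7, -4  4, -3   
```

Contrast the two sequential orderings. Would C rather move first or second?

first

If Player 1 leads: C's best replies are T→R, M→R, B→R; Player 1's induced payoffs 2, 0, 4; outcome (B, R), payoffs (4, -3).
If C leads: Player 1's best replies are L→T, R→B; C's induced payoffs 2, -3; outcome (T, L), payoffs (4, 2).
C gets 2 moving first and -3 moving second, so C prefers to move first.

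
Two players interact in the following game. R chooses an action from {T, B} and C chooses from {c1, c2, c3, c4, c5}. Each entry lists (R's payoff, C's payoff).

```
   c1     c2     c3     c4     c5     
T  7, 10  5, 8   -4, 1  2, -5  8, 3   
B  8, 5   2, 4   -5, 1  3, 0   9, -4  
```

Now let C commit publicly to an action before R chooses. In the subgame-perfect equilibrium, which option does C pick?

R best-responds to each possible C move:
- c1: BR = B, leader payoff 5.
- c2: BR = T, leader payoff 8.
- c3: BR = T, leader payoff 1.
- c4: BR = B, leader payoff 0.
- c5: BR = B, leader payoff -4.
Maximizing over 5, 8, 1, 0, -4, C chooses c2. Subgame-perfect outcome: (T, c2) with payoffs (5, 8).

c2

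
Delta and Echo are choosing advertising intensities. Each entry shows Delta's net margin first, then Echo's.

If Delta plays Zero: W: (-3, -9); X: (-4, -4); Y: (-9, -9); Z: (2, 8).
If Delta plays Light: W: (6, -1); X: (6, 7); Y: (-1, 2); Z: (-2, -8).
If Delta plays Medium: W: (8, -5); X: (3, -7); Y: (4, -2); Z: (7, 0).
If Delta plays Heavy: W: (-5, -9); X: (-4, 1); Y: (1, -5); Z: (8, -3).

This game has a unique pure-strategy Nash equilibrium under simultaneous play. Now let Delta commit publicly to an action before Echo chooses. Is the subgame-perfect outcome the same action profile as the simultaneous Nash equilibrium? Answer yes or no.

no

Solve by backward induction (Delta leads).
- Zero → Echo plays Z (best of -9, -4, -9, 8); Delta gets 2.
- Light → Echo plays X (best of -1, 7, 2, -8); Delta gets 6.
- Medium → Echo plays Z (best of -5, -7, -2, 0); Delta gets 7.
- Heavy → Echo plays X (best of -9, 1, -5, -3); Delta gets -4.
Among 2, 6, 7, -4, the best is 7 at Medium. Subgame-perfect outcome: (Medium, Z) with payoffs (7, 0).
For the simultaneous game, intersect best replies.
Delta's best replies: W→Medium; X→Light; Y→Medium; Z→Heavy.
Echo's best replies: Zero→Z; Light→X; Medium→Z; Heavy→X.
Only (Light, X) has each player best-responding; Nash payoffs (6, 7).
Sequential outcome (Medium, Z) differs from the Nash profile (Light, X).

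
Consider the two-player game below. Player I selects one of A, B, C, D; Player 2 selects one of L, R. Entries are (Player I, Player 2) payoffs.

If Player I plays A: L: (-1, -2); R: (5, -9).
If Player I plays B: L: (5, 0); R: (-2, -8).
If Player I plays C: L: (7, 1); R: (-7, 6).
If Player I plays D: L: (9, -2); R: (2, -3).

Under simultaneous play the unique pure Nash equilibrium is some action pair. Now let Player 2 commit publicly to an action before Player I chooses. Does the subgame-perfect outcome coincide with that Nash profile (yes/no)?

yes

Work backward from Player I's decision.
- L: Player I compares -1, 5, 7, 9 and picks D; Player 2 would get -2.
- R: Player I compares 5, -2, -7, 2 and picks A; Player 2 would get -9.
Among -2, -9, the best is -2 at L. Subgame-perfect outcome: (D, L) with payoffs (9, -2).
Under simultaneous play:
Player I's best replies: L→D; R→A.
Player 2's best replies: A→L; B→L; C→R; D→L.
Only (D, L) has each player best-responding; Nash payoffs (9, -2).
Sequential outcome (D, L) coincides with the Nash profile (D, L).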